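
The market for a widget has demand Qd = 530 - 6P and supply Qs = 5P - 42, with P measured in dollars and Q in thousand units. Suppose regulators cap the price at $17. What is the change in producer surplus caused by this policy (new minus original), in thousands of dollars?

Equilibrium: 530 - 6P = 5P - 42, so 572 = 11P and P* = 52, Q* = 218.
The ceiling of 17 is below the equilibrium price 52, so it binds.
At P = 17: Qd = 530 - 6·17 = 428 and Qs = 5·17 - 42 = 43.
Producer surplus without the control is ½ · (52 - 8.4) · 218 = 4752.4.
With the ceiling, producers sell 43 units at 17, so PS = ½ · (17 - 8.4) · 43 = 184.9.
Change in producer surplus = 184.9 - 4752.4 = -4567.5.

-4567.5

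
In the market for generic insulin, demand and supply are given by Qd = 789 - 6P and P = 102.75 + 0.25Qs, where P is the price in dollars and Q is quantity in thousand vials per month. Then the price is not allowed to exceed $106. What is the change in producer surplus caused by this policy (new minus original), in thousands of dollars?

Rearranging supply gives Qs = 4P - 411. Without the control the market clears where 789 - 6P = 4P - 411, i.e. P* = 120 and Q* = 69.
The ceiling of 106 is below the equilibrium price 120, so it binds.
At P = 106: Qd = 789 - 6·106 = 153 and Qs = 4·106 - 411 = 13.
Producer surplus without the control is ½ · (120 - 102.75) · 69 = 595.125.
With the ceiling, producers sell 13 units at 106, so PS = ½ · (106 - 102.75) · 13 = 21.125.
Change in producer surplus = 21.125 - 595.125 = -574.

-574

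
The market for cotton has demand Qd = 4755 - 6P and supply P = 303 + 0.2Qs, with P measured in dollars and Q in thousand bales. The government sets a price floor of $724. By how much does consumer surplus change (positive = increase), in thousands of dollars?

Rearranging supply gives Qs = 5P - 1515. Setting quantity demanded equal to quantity supplied, 4755 - 6P = 5P - 1515, gives P* = 570 and Q* = 1335.
The floor of 724 is above the equilibrium price 570, so it binds.
At P = 724: Qd = 4755 - 6·724 = 411 and Qs = 5·724 - 1515 = 2105.
Consumer surplus without the control is ½ · (792.5 - 570) · 1335 = 148518.75.
With the floor, consumers buy 411 units at 724, so CS = ½ · (792.5 - 724) · 411 = 14076.75.
Change in consumer surplus = 14076.75 - 148518.75 = -134442.

-134442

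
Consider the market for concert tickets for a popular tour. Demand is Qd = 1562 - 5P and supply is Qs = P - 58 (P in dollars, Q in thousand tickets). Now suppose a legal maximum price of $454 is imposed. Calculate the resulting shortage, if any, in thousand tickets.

0

Equilibrium: 1562 - 5P = P - 58, so 1620 = 6P and P* = 270, Q* = 212.
The ceiling of 454 is above the equilibrium price 270, so it is not binding; the market clears at P* = 270, Q* = 212.
Since the control does not bind, there is no shortage.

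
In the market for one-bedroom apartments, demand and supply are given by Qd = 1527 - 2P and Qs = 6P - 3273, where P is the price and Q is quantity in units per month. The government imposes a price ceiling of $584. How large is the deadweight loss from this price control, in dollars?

3072

Without the control the market clears where 1527 - 2P = 6P - 3273, i.e. P* = 600 and Q* = 327.
The ceiling of 584 is below the equilibrium price 600, so it binds.
At P = 584: Qd = 1527 - 2·584 = 359 and Qs = 6·584 - 3273 = 231.
Quantity traded falls to 231. At Q = 231 the demand price is (1527 - 231)/2 = 648 and the supply price is (3273 + 231)/6 = 584.
Deadweight loss = ½ · (648 - 584) · (327 - 231) = ½ · 64 · 96 = 3072.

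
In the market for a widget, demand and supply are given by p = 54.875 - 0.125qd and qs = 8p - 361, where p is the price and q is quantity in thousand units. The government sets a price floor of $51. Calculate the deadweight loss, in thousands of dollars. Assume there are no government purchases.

Rearranging demand gives qd = 439 - 8p. Setting quantity demanded equal to quantity supplied, 439 - 8p = 8p - 361, gives p* = 50 and q* = 39.
Because the floor (51) lies above the market-clearing price, it is binding.
At p = 51: qd = 439 - 8·51 = 31 and qs = 8·51 - 361 = 47.
Quantity traded falls to 31. At q = 31 the demand price is (439 - 31)/8 = 51 and the supply price is (361 + 31)/8 = 49.
Deadweight loss = ½ · (51 - 49) · (39 - 31) = ½ · 2 · 8 = 8.

8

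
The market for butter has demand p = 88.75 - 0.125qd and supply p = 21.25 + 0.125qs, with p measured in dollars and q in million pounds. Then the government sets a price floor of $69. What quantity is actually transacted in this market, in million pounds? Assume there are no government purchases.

158

Rearranging demand gives qd = 710 - 8p; rearranging supply gives qs = 8p - 170. Setting quantity demanded equal to quantity supplied, 710 - 8p = 8p - 170, gives p* = 55 and q* = 270.
Since 69 > 55, the floor is binding.
At p = 69: qd = 710 - 8·69 = 158 and qs = 8·69 - 170 = 382.
The quantity actually transacted is the short side, demand: 158.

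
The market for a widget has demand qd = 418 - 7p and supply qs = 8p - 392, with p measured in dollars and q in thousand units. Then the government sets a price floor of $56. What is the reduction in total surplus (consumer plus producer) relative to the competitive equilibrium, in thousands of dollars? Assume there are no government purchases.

Equilibrium: 418 - 7p = 8p - 392, so 810 = 15p and p* = 54, q* = 40.
Since 56 > 54, the floor is binding.
At p = 56: qd = 418 - 7·56 = 26 and qs = 8·56 - 392 = 56.
Quantity traded falls to 26. At q = 26 the demand price is (418 - 26)/7 = 56 and the supply price is (392 + 26)/8 = 52.25.
Deadweight loss = ½ · (56 - 52.25) · (40 - 26) = ½ · 3.75 · 14 = 26.25.

26.25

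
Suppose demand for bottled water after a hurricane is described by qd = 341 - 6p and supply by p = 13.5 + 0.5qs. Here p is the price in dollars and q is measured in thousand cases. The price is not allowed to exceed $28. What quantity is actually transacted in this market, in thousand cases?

29

Rearranging supply gives qs = 2p - 27. Setting quantity demanded equal to quantity supplied, 341 - 6p = 2p - 27, gives p* = 46 and q* = 65.
The ceiling of 28 is below the equilibrium price 46, so it binds.
At p = 28: qd = 341 - 6·28 = 173 and qs = 2·28 - 27 = 29.
The quantity actually transacted is the short side, supply: 29.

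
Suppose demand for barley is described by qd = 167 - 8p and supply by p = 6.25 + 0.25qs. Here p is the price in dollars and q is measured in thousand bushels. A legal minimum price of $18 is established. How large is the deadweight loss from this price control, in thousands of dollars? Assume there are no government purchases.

Rearranging supply gives qs = 4p - 25. Setting quantity demanded equal to quantity supplied, 167 - 8p = 4p - 25, gives p* = 16 and q* = 39.
The floor of 18 is above the equilibrium price 16, so it binds.
At p = 18: qd = 167 - 8·18 = 23 and qs = 4·18 - 25 = 47.
Quantity traded falls to 23. At q = 23 the demand price is (167 - 23)/8 = 18 and the supply price is (25 + 23)/4 = 12.
Deadweight loss = ½ · (18 - 12) · (39 - 23) = ½ · 6 · 16 = 48.

48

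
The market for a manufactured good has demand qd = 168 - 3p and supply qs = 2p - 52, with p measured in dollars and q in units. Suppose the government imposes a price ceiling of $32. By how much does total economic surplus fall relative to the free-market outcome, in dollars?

240

Without the control the market clears where 168 - 3p = 2p - 52, i.e. p* = 44 and q* = 36.
The ceiling of 32 is below the equilibrium price 44, so it binds.
At p = 32: qd = 168 - 3·32 = 72 and qs = 2·32 - 52 = 12.
Quantity traded falls to 12. At q = 12 the demand price is (168 - 12)/3 = 52 and the supply price is (52 + 12)/2 = 32.
Deadweight loss = ½ · (52 - 32) · (36 - 12) = ½ · 20 · 24 = 240.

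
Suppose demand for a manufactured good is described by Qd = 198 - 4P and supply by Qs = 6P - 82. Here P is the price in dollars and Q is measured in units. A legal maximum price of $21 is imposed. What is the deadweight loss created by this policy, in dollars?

Without the control the market clears where 198 - 4P = 6P - 82, i.e. P* = 28 and Q* = 86.
Because the ceiling (21) lies below the market-clearing price, it is binding.
At P = 21: Qd = 198 - 4·21 = 114 and Qs = 6·21 - 82 = 44.
Quantity traded falls to 44. At Q = 44 the demand price is (198 - 44)/4 = 38.5 and the supply price is (82 + 44)/6 = 21.
Deadweight loss = ½ · (38.5 - 21) · (86 - 44) = ½ · 17.5 · 42 = 367.5.

367.5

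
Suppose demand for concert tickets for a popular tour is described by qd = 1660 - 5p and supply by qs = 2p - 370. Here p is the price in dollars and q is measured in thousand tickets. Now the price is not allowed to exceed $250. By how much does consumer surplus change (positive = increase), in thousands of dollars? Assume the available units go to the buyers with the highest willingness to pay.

Without the control the market clears where 1660 - 5p = 2p - 370, i.e. p* = 290 and q* = 210.
The ceiling of 250 is below the equilibrium price 290, so it binds.
At p = 250: qd = 1660 - 5·250 = 410 and qs = 2·250 - 370 = 130.
Consumer surplus without the control is ½ · (332 - 290) · 210 = 4410.
With the ceiling, 130 units are sold at 250 (assume they go to the highest-value buyers). The demand price at q = 130 is 306, so CS = ½ · [(332 - 250) + (306 - 250)] · 130 = 8970.
Change in consumer surplus = 8970 - 4410 = 4560.

4560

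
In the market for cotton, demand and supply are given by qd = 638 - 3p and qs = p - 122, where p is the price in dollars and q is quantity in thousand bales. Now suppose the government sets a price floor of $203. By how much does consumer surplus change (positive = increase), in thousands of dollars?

Equilibrium: 638 - 3p = p - 122, so 760 = 4p and p* = 190, q* = 68.
The floor of 203 is above the equilibrium price 190, so it binds.
At p = 203: qd = 638 - 3·203 = 29 and qs = 203 - 122 = 81.
Consumer surplus without the control is ½ · (638/3 - 190) · 68 = 2312/3.
With the floor, consumers buy 29 units at 203, so CS = ½ · (638/3 - 203) · 29 = 841/6.
Change in consumer surplus = 841/6 - 2312/3 = -630.5.

-630.5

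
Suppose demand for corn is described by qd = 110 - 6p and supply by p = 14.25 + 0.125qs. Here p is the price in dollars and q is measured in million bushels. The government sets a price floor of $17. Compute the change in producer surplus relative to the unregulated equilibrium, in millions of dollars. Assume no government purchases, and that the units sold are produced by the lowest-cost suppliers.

5.75

Rearranging supply gives qs = 8p - 114. In a free market, 110 - 6p = 8p - 114 gives the equilibrium p* = 16, q* = 14.
Because the floor (17) lies above the market-clearing price, it is binding.
At p = 17: qd = 110 - 6·17 = 8 and qs = 8·17 - 114 = 22.
Producer surplus without the control is ½ · (16 - 14.25) · 14 = 12.25.
With the floor, 8 units are sold at 17. The supply price at q = 8 is 15.25, so PS = ½ · [(17 - 14.25) + (17 - 15.25)] · 8 = 18.
Change in producer surplus = 18 - 12.25 = 5.75.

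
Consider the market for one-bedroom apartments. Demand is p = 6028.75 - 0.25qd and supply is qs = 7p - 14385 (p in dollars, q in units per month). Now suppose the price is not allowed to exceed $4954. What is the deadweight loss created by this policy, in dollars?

0

Rearranging demand gives qd = 24115 - 4p. In a free market, 24115 - 4p = 7p - 14385 gives the equilibrium p* = 3500, q* = 10115.
Since 4954 is above p* = 3500, the ceiling does not bind and the free-market outcome prevails.
Since the control does not bind, no trades are prevented and deadweight loss is zero.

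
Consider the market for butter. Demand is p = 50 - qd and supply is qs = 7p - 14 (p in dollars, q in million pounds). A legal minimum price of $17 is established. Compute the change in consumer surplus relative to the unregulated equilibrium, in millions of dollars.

-337.5

Rearranging demand gives qd = 50 - p. Equilibrium: 50 - p = 7p - 14, so 64 = 8p and p* = 8, q* = 42.
Since 17 > 8, the floor is binding.
At p = 17: qd = 50 - 17 = 33 and qs = 7·17 - 14 = 105.
Consumer surplus without the control is ½ · (50 - 8) · 42 = 882.
With the floor, consumers buy 33 units at 17, so CS = ½ · (50 - 17) · 33 = 544.5.
Change in consumer surplus = 544.5 - 882 = -337.5.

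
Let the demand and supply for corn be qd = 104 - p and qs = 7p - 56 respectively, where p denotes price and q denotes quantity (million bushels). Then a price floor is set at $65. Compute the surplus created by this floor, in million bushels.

Equilibrium: 104 - p = 7p - 56, so 160 = 8p and p* = 20, q* = 84.
Since 65 > 20, the floor is binding.
At p = 65: qd = 104 - 65 = 39 and qs = 7·65 - 56 = 399.
Surplus = qs - qd = 399 - 39 = 360.

360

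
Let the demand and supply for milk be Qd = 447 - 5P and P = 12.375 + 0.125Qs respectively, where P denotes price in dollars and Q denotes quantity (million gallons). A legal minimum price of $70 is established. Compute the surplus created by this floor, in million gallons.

Rearranging supply gives Qs = 8P - 99. Setting quantity demanded equal to quantity supplied, 447 - 5P = 8P - 99, gives P* = 42 and Q* = 237.
Because the floor (70) lies above the market-clearing price, it is binding.
At P = 70: Qd = 447 - 5·70 = 97 and Qs = 8·70 - 99 = 461.
Surplus = Qs - Qd = 461 - 97 = 364.

364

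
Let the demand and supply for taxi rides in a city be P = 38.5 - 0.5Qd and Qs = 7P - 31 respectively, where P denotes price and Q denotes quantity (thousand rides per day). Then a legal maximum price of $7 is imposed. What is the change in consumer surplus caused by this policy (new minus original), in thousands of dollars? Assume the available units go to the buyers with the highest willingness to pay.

-216.25

Rearranging demand gives Qd = 77 - 2P. In a free market, 77 - 2P = 7P - 31 gives the equilibrium P* = 12, Q* = 53.
The ceiling of 7 is below the equilibrium price 12, so it binds.
At P = 7: Qd = 77 - 2·7 = 63 and Qs = 7·7 - 31 = 18.
Consumer surplus without the control is ½ · (38.5 - 12) · 53 = 702.25.
With the ceiling, 18 units are sold at 7 (assume they go to the highest-value buyers). The demand price at Q = 18 is 29.5, so CS = ½ · [(38.5 - 7) + (29.5 - 7)] · 18 = 486.
Change in consumer surplus = 486 - 702.25 = -216.25.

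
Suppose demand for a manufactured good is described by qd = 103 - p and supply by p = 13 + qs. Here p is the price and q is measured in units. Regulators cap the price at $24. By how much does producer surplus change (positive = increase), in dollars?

Rearranging supply gives qs = p - 13. Equilibrium: 103 - p = p - 13, so 116 = 2p and p* = 58, q* = 45.
Because the ceiling (24) lies below the market-clearing price, it is binding.
At p = 24: qd = 103 - 24 = 79 and qs = 24 - 13 = 11.
Producer surplus without the control is ½ · (58 - 13) · 45 = 1012.5.
With the ceiling, producers sell 11 units at 24, so PS = ½ · (24 - 13) · 11 = 60.5.
Change in producer surplus = 60.5 - 1012.5 = -952.

-952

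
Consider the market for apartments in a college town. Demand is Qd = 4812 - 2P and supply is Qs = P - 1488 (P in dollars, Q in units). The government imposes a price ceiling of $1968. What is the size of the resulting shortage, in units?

Setting quantity demanded equal to quantity supplied, 4812 - 2P = P - 1488, gives P* = 2100 and Q* = 612.
Because the ceiling (1968) lies below the market-clearing price, it is binding.
At P = 1968: Qd = 4812 - 2·1968 = 876 and Qs = 1968 - 1488 = 480.
Shortage = Qd - Qs = 876 - 480 = 396.

396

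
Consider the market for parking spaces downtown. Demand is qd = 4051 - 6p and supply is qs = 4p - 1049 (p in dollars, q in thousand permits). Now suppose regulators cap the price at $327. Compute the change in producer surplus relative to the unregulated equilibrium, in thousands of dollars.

Equilibrium: 4051 - 6p = 4p - 1049, so 5100 = 10p and p* = 510, q* = 991.
The ceiling of 327 is below the equilibrium price 510, so it binds.
At p = 327: qd = 4051 - 6·327 = 2089 and qs = 4·327 - 1049 = 259.
Producer surplus without the control is ½ · (510 - 262.25) · 991 = 122760.125.
With the ceiling, producers sell 259 units at 327, so PS = ½ · (327 - 262.25) · 259 = 8385.125.
Change in producer surplus = 8385.125 - 122760.125 = -114375.

-114375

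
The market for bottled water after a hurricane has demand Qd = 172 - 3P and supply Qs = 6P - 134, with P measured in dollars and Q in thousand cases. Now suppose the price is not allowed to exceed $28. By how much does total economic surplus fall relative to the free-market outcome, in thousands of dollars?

In a free market, 172 - 3P = 6P - 134 gives the equilibrium P* = 34, Q* = 70.
Because the ceiling (28) lies below the market-clearing price, it is binding.
At P = 28: Qd = 172 - 3·28 = 88 and Qs = 6·28 - 134 = 34.
Quantity traded falls to 34. At Q = 34 the demand price is (172 - 34)/3 = 46 and the supply price is (134 + 34)/6 = 28.
Deadweight loss = ½ · (46 - 28) · (70 - 34) = ½ · 18 · 36 = 324.

324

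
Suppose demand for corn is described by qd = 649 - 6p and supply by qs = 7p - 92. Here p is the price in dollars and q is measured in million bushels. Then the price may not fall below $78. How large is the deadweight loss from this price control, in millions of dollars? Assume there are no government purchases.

Setting quantity demanded equal to quantity supplied, 649 - 6p = 7p - 92, gives p* = 57 and q* = 307.
The floor of 78 is above the equilibrium price 57, so it binds.
At p = 78: qd = 649 - 6·78 = 181 and qs = 7·78 - 92 = 454.
Quantity traded falls to 181. At q = 181 the demand price is (649 - 181)/6 = 78 and the supply price is (92 + 181)/7 = 39.
Deadweight loss = ½ · (78 - 39) · (307 - 181) = ½ · 39 · 126 = 2457.

2457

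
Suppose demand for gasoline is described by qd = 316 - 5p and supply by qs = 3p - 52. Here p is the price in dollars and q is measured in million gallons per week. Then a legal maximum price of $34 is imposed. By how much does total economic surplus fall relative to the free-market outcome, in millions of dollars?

Without the control the market clears where 316 - 5p = 3p - 52, i.e. p* = 46 and q* = 86.
The ceiling of 34 is below the equilibrium price 46, so it binds.
At p = 34: qd = 316 - 5·34 = 146 and qs = 3·34 - 52 = 50.
Quantity traded falls to 50. At q = 50 the demand price is (316 - 50)/5 = 53.2 and the supply price is (52 + 50)/3 = 34.
Deadweight loss = ½ · (53.2 - 34) · (86 - 50) = ½ · 19.2 · 36 = 345.6.

345.6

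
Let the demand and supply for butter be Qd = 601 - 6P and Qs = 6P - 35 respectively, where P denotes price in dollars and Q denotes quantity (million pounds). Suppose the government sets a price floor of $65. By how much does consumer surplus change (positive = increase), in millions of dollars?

Without the control the market clears where 601 - 6P = 6P - 35, i.e. P* = 53 and Q* = 283.
The floor of 65 is above the equilibrium price 53, so it binds.
At P = 65: Qd = 601 - 6·65 = 211 and Qs = 6·65 - 35 = 355.
Consumer surplus without the control is ½ · (601/6 - 53) · 283 = 80089/12.
With the floor, consumers buy 211 units at 65, so CS = ½ · (601/6 - 65) · 211 = 44521/12.
Change in consumer surplus = 44521/12 - 80089/12 = -2964.

-2964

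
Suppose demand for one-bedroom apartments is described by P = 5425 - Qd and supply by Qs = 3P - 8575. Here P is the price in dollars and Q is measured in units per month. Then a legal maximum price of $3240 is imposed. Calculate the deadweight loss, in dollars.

Rearranging demand gives Qd = 5425 - P. Equilibrium: 5425 - P = 3P - 8575, so 14000 = 4P and P* = 3500, Q* = 1925.
Since 3240 < 3500, the ceiling is binding.
At P = 3240: Qd = 5425 - 3240 = 2185 and Qs = 3·3240 - 8575 = 1145.
Quantity traded falls to 1145. At Q = 1145 the demand price is 5425 - 1145 = 4280 and the supply price is (8575 + 1145)/3 = 3240.
Deadweight loss = ½ · (4280 - 3240) · (1925 - 1145) = ½ · 1040 · 780 = 405600.

405600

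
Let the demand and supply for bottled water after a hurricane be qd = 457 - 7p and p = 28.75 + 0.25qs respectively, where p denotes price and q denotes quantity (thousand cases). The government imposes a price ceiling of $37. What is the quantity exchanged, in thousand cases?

Rearranging supply gives qs = 4p - 115. In a free market, 457 - 7p = 4p - 115 gives the equilibrium p* = 52, q* = 93.
Because the ceiling (37) lies below the market-clearing price, it is binding.
At p = 37: qd = 457 - 7·37 = 198 and qs = 4·37 - 115 = 33.
The quantity actually transacted is the short side, supply: 33.

33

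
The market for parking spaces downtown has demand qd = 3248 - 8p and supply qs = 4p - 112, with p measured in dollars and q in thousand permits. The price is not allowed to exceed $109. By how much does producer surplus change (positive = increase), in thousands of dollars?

In a free market, 3248 - 8p = 4p - 112 gives the equilibrium p* = 280, q* = 1008.
Because the ceiling (109) lies below the market-clearing price, it is binding.
At p = 109: qd = 3248 - 8·109 = 2376 and qs = 4·109 - 112 = 324.
Producer surplus without the control is ½ · (280 - 28) · 1008 = 127008.
With the ceiling, producers sell 324 units at 109, so PS = ½ · (109 - 28) · 324 = 13122.
Change in producer surplus = 13122 - 127008 = -113886.

-113886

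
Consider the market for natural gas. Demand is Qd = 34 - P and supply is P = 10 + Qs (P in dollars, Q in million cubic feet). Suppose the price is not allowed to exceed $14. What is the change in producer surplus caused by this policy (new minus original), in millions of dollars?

-64

Rearranging supply gives Qs = P - 10. Without the control the market clears where 34 - P = P - 10, i.e. P* = 22 and Q* = 12.
Since 14 < 22, the ceiling is binding.
At P = 14: Qd = 34 - 14 = 20 and Qs = 14 - 10 = 4.
Producer surplus without the control is ½ · (22 - 10) · 12 = 72.
With the ceiling, producers sell 4 units at 14, so PS = ½ · (14 - 10) · 4 = 8.
Change in producer surplus = 8 - 72 = -64.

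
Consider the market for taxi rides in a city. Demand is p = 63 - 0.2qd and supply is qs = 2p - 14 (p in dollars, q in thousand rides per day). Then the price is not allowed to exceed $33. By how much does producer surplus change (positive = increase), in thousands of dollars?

Rearranging demand gives qd = 315 - 5p. Setting quantity demanded equal to quantity supplied, 315 - 5p = 2p - 14, gives p* = 47 and q* = 80.
Because the ceiling (33) lies below the market-clearing price, it is binding.
At p = 33: qd = 315 - 5·33 = 150 and qs = 2·33 - 14 = 52.
Producer surplus without the control is ½ · (47 - 7) · 80 = 1600.
With the ceiling, producers sell 52 units at 33, so PS = ½ · (33 - 7) · 52 = 676.
Change in producer surplus = 676 - 1600 = -924.

-924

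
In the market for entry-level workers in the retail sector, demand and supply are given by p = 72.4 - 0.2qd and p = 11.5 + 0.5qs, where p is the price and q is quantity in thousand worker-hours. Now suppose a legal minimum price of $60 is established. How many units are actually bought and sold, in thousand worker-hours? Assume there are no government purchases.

62

Rearranging demand gives qd = 362 - 5p; rearranging supply gives qs = 2p - 23. Equilibrium: 362 - 5p = 2p - 23, so 385 = 7p and p* = 55, q* = 87.
Since 60 > 55, the floor is binding.
At p = 60: qd = 362 - 5·60 = 62 and qs = 2·60 - 23 = 97.
The quantity actually transacted is the short side, demand: 62.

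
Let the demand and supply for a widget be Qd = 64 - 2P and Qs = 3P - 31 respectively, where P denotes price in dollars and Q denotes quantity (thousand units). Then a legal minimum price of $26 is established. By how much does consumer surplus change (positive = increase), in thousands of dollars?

In a free market, 64 - 2P = 3P - 31 gives the equilibrium P* = 19, Q* = 26.
Because the floor (26) lies above the market-clearing price, it is binding.
At P = 26: Qd = 64 - 2·26 = 12 and Qs = 3·26 - 31 = 47.
Consumer surplus without the control is ½ · (32 - 19) · 26 = 169.
With the floor, consumers buy 12 units at 26, so CS = ½ · (32 - 26) · 12 = 36.
Change in consumer surplus = 36 - 169 = -133.

-133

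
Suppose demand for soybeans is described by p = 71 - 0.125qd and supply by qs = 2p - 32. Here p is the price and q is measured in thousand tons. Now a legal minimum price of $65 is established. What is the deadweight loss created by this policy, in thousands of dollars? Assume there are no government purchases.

Rearranging demand gives qd = 568 - 8p. Equilibrium: 568 - 8p = 2p - 32, so 600 = 10p and p* = 60, q* = 88.
Because the floor (65) lies above the market-clearing price, it is binding.
At p = 65: qd = 568 - 8·65 = 48 and qs = 2·65 - 32 = 98.
Quantity traded falls to 48. At q = 48 the demand price is (568 - 48)/8 = 65 and the supply price is (32 + 48)/2 = 40.
Deadweight loss = ½ · (65 - 40) · (88 - 48) = ½ · 25 · 40 = 500.

500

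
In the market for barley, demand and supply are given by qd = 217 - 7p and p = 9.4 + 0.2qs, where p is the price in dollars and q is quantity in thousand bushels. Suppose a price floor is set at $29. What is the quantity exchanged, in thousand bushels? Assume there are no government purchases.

14

Rearranging supply gives qs = 5p - 47. Setting quantity demanded equal to quantity supplied, 217 - 7p = 5p - 47, gives p* = 22 and q* = 63.
The floor of 29 is above the equilibrium price 22, so it binds.
At p = 29: qd = 217 - 7·29 = 14 and qs = 5·29 - 47 = 98.
The quantity actually transacted is the short side, demand: 14.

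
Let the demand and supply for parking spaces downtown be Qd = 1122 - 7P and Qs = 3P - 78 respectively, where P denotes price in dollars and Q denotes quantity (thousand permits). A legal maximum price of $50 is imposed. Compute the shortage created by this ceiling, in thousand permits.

Without the control the market clears where 1122 - 7P = 3P - 78, i.e. P* = 120 and Q* = 282.
Since 50 < 120, the ceiling is binding.
At P = 50: Qd = 1122 - 7·50 = 772 and Qs = 3·50 - 78 = 72.
Shortage = Qd - Qs = 772 - 72 = 700.

700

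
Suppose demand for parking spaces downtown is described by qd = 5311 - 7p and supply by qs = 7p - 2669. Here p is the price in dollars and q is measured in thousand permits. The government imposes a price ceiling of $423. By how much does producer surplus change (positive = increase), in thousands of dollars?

-118555.5

Equilibrium: 5311 - 7p = 7p - 2669, so 7980 = 14p and p* = 570, q* = 1321.
Because the ceiling (423) lies below the market-clearing price, it is binding.
At p = 423: qd = 5311 - 7·423 = 2350 and qs = 7·423 - 2669 = 292.
Producer surplus without the control is ½ · (570 - 2669/7) · 1321 = 1745041/14.
With the ceiling, producers sell 292 units at 423, so PS = ½ · (423 - 2669/7) · 292 = 42632/7.
Change in producer surplus = 42632/7 - 1745041/14 = -118555.5.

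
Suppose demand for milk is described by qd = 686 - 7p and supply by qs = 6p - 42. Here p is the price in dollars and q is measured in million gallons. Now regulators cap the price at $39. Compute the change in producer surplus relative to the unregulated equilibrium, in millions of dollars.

-4131

Equilibrium: 686 - 7p = 6p - 42, so 728 = 13p and p* = 56, q* = 294.
Because the ceiling (39) lies below the market-clearing price, it is binding.
At p = 39: qd = 686 - 7·39 = 413 and qs = 6·39 - 42 = 192.
Producer surplus without the control is ½ · (56 - 7) · 294 = 7203.
With the ceiling, producers sell 192 units at 39, so PS = ½ · (39 - 7) · 192 = 3072.
Change in producer surplus = 3072 - 7203 = -4131.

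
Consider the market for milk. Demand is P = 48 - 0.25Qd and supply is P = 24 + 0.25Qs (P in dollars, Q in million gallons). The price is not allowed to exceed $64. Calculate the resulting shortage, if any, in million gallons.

Rearranging demand gives Qd = 192 - 4P; rearranging supply gives Qs = 4P - 96. Setting quantity demanded equal to quantity supplied, 192 - 4P = 4P - 96, gives P* = 36 and Q* = 48.
The ceiling of 64 is above the equilibrium price 36, so it is not binding; the market clears at P* = 36, Q* = 48.
Since the control does not bind, there is no shortage.

0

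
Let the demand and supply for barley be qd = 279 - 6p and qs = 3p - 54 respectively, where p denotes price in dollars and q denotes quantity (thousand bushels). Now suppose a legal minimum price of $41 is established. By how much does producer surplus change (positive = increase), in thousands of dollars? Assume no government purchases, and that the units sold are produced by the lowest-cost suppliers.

Setting quantity demanded equal to quantity supplied, 279 - 6p = 3p - 54, gives p* = 37 and q* = 57.
Since 41 > 37, the floor is binding.
At p = 41: qd = 279 - 6·41 = 33 and qs = 3·41 - 54 = 69.
Producer surplus without the control is ½ · (37 - 18) · 57 = 541.5.
With the floor, 33 units are sold at 41. The supply price at q = 33 is 29, so PS = ½ · [(41 - 18) + (41 - 29)] · 33 = 577.5.
Change in producer surplus = 577.5 - 541.5 = 36.

36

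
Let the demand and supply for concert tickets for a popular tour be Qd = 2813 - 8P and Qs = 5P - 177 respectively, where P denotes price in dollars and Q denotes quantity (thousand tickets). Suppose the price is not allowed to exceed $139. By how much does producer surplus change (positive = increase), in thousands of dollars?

-67840.5

Setting quantity demanded equal to quantity supplied, 2813 - 8P = 5P - 177, gives P* = 230 and Q* = 973.
Since 139 < 230, the ceiling is binding.
At P = 139: Qd = 2813 - 8·139 = 1701 and Qs = 5·139 - 177 = 518.
Producer surplus without the control is ½ · (230 - 35.4) · 973 = 94672.9.
With the ceiling, producers sell 518 units at 139, so PS = ½ · (139 - 35.4) · 518 = 26832.4.
Change in producer surplus = 26832.4 - 94672.9 = -67840.5.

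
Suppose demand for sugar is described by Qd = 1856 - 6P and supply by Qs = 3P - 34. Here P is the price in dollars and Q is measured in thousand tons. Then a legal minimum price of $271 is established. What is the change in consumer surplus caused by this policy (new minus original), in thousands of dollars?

In a free market, 1856 - 6P = 3P - 34 gives the equilibrium P* = 210, Q* = 596.
Since 271 > 210, the floor is binding.
At P = 271: Qd = 1856 - 6·271 = 230 and Qs = 3·271 - 34 = 779.
Consumer surplus without the control is ½ · (928/3 - 210) · 596 = 88804/3.
With the floor, consumers buy 230 units at 271, so CS = ½ · (928/3 - 271) · 230 = 13225/3.
Change in consumer surplus = 13225/3 - 88804/3 = -25193.

-25193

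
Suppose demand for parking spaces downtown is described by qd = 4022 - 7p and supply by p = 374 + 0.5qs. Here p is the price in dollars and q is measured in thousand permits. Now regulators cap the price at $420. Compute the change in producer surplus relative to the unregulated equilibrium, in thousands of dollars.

Rearranging supply gives qs = 2p - 748. Equilibrium: 4022 - 7p = 2p - 748, so 4770 = 9p and p* = 530, q* = 312.
Because the ceiling (420) lies below the market-clearing price, it is binding.
At p = 420: qd = 4022 - 7·420 = 1082 and qs = 2·420 - 748 = 92.
Producer surplus without the control is ½ · (530 - 374) · 312 = 24336.
With the ceiling, producers sell 92 units at 420, so PS = ½ · (420 - 374) · 92 = 2116.
Change in producer surplus = 2116 - 24336 = -22220.

-22220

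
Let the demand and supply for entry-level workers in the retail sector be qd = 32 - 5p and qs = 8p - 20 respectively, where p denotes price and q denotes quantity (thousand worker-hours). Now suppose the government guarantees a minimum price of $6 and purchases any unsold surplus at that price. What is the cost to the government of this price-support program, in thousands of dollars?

156

Without the control the market clears where 32 - 5p = 8p - 20, i.e. p* = 4 and q* = 12.
Since 6 > 4, the floor is binding.
At p = 6: qd = 32 - 5·6 = 2 and qs = 8·6 - 20 = 28.
Surplus = qs - qd = 26.
Government expenditure = surplus × support price = 26 × 6 = 156.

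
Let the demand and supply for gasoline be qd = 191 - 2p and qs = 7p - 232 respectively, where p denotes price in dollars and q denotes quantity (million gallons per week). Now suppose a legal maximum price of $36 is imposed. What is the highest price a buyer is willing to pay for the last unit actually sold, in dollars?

85.5

Without the control the market clears where 191 - 2p = 7p - 232, i.e. p* = 47 and q* = 97.
The ceiling of 36 is below the equilibrium price 47, so it binds.
At p = 36: qd = 191 - 2·36 = 119 and qs = 7·36 - 232 = 20.
Only 20 units reach the market. On the demand curve, the marginal buyer's willingness to pay at q = 20 is (191 - 20)/2 = 85.5.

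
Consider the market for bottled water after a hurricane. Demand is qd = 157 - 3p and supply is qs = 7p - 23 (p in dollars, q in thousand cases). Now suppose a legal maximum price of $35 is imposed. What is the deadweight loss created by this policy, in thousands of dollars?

0

Without the control the market clears where 157 - 3p = 7p - 23, i.e. p* = 18 and q* = 103.
The ceiling of 35 is above the equilibrium price 18, so it is not binding; the market clears at p* = 18, q* = 103.
Since the control does not bind, no trades are prevented and deadweight loss is zero.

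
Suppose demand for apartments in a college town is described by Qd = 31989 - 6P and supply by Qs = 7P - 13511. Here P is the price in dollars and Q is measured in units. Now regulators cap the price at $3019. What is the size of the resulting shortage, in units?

Setting quantity demanded equal to quantity supplied, 31989 - 6P = 7P - 13511, gives P* = 3500 and Q* = 10989.
The ceiling of 3019 is below the equilibrium price 3500, so it binds.
At P = 3019: Qd = 31989 - 6·3019 = 13875 and Qs = 7·3019 - 13511 = 7622.
Shortage = Qd - Qs = 13875 - 7622 = 6253.

6253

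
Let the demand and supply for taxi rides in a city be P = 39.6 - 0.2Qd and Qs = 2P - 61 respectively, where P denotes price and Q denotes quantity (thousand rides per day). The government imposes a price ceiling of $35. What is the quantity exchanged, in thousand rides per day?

9

Rearranging demand gives Qd = 198 - 5P. Setting quantity demanded equal to quantity supplied, 198 - 5P = 2P - 61, gives P* = 37 and Q* = 13.
Because the ceiling (35) lies below the market-clearing price, it is binding.
At P = 35: Qd = 198 - 5·35 = 23 and Qs = 2·35 - 61 = 9.
The quantity actually transacted is the short side, supply: 9.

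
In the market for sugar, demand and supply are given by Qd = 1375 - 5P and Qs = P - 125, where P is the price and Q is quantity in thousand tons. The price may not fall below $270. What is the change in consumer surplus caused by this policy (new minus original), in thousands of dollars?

-1500

In a free market, 1375 - 5P = P - 125 gives the equilibrium P* = 250, Q* = 125.
Since 270 > 250, the floor is binding.
At P = 270: Qd = 1375 - 5·270 = 25 and Qs = 270 - 125 = 145.
Consumer surplus without the control is ½ · (275 - 250) · 125 = 1562.5.
With the floor, consumers buy 25 units at 270, so CS = ½ · (275 - 270) · 25 = 62.5.
Change in consumer surplus = 62.5 - 1562.5 = -1500.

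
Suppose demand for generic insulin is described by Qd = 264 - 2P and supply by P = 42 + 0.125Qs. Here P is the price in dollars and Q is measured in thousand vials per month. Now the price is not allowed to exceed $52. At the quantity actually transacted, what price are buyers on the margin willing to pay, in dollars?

Rearranging supply gives Qs = 8P - 336. Without the control the market clears where 264 - 2P = 8P - 336, i.e. P* = 60 and Q* = 144.
Since 52 < 60, the ceiling is binding.
At P = 52: Qd = 264 - 2·52 = 160 and Qs = 8·52 - 336 = 80.
Only 80 units reach the market. On the demand curve, the marginal buyer's willingness to pay at Q = 80 is (264 - 80)/2 = 92.

92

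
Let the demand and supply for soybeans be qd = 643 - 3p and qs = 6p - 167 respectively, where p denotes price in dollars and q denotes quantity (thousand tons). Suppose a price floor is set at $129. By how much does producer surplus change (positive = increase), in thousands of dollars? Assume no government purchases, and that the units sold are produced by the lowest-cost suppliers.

8843.25

Without the control the market clears where 643 - 3p = 6p - 167, i.e. p* = 90 and q* = 373.
Since 129 > 90, the floor is binding.
At p = 129: qd = 643 - 3·129 = 256 and qs = 6·129 - 167 = 607.
Producer surplus without the control is ½ · (90 - 167/6) · 373 = 139129/12.
With the floor, 256 units are sold at 129. The supply price at q = 256 is 70.5, so PS = ½ · [(129 - 167/6) + (129 - 70.5)] · 256 = 61312/3.
Change in producer surplus = 61312/3 - 139129/12 = 8843.25.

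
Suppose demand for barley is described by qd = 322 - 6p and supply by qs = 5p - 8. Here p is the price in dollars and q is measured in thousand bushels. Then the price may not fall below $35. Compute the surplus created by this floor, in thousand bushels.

55

Equilibrium: 322 - 6p = 5p - 8, so 330 = 11p and p* = 30, q* = 142.
The floor of 35 is above the equilibrium price 30, so it binds.
At p = 35: qd = 322 - 6·35 = 112 and qs = 5·35 - 8 = 167.
Surplus = qs - qd = 167 - 112 = 55.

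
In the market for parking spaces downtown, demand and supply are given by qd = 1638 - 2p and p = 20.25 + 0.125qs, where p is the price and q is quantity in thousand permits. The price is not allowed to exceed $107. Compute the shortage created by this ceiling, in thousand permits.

730

Rearranging supply gives qs = 8p - 162. In a free market, 1638 - 2p = 8p - 162 gives the equilibrium p* = 180, q* = 1278.
The ceiling of 107 is below the equilibrium price 180, so it binds.
At p = 107: qd = 1638 - 2·107 = 1424 and qs = 8·107 - 162 = 694.
Shortage = qd - qs = 1424 - 694 = 730.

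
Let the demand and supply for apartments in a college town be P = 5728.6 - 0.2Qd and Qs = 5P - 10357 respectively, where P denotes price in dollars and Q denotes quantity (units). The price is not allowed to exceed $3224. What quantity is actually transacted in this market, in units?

Rearranging demand gives Qd = 28643 - 5P. Setting quantity demanded equal to quantity supplied, 28643 - 5P = 5P - 10357, gives P* = 3900 and Q* = 9143.
The ceiling of 3224 is below the equilibrium price 3900, so it binds.
At P = 3224: Qd = 28643 - 5·3224 = 12523 and Qs = 5·3224 - 10357 = 5763.
The quantity actually transacted is the short side, supply: 5763.

5763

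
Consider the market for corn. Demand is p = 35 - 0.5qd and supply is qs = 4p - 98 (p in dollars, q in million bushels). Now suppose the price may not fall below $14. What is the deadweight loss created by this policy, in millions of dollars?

0

Rearranging demand gives qd = 70 - 2p. Without the control the market clears where 70 - 2p = 4p - 98, i.e. p* = 28 and q* = 14.
The floor of 14 is below the equilibrium price 28, so it is not binding; the market clears at p* = 28, q* = 14.
Since the control does not bind, no trades are prevented and deadweight loss is zero.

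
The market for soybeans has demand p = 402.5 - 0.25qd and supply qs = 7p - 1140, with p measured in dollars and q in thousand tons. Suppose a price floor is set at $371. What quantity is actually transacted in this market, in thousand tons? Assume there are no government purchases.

126

Rearranging demand gives qd = 1610 - 4p. Equilibrium: 1610 - 4p = 7p - 1140, so 2750 = 11p and p* = 250, q* = 610.
Because the floor (371) lies above the market-clearing price, it is binding.
At p = 371: qd = 1610 - 4·371 = 126 and qs = 7·371 - 1140 = 1457.
The quantity actually transacted is the short side, demand: 126.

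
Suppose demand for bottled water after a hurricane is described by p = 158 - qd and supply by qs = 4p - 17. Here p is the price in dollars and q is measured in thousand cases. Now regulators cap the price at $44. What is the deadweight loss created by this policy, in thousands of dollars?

Rearranging demand gives qd = 158 - p. Without the control the market clears where 158 - p = 4p - 17, i.e. p* = 35 and q* = 123.
Since 44 is above p* = 35, the ceiling does not bind and the free-market outcome prevails.
Since the control does not bind, no trades are prevented and deadweight loss is zero.

0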